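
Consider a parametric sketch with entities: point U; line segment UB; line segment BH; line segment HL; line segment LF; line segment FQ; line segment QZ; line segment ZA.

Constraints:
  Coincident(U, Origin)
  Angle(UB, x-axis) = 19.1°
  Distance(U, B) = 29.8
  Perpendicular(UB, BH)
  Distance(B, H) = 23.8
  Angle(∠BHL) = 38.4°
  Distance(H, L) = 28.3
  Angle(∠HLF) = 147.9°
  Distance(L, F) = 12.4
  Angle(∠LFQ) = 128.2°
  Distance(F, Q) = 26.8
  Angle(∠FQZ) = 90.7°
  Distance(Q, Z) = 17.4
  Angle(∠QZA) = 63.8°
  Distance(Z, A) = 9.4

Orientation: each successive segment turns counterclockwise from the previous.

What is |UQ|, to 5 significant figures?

42.049

U is at the origin; UB runs at 19.1° with length 29.8, so B = (28.159, 9.7511). UB ⟂ BH, so BH runs at 109.10°; with |BH| = 23.8, H = (20.372, 32.241). ∠BHL = 38.4° gives HL at -109.30° from the x-axis; with |HL| = 28.3, L = (11.018, 5.5313). ∠HLF = 147.9° gives LF at -77.200° from the x-axis; with |LF| = 12.4, F = (13.765, -6.5605). ∠LFQ = 128.2° gives FQ at -25.400° from the x-axis; with |FQ| = 26.8, Q = (37.975, -18.056). Then |UQ| = |Q − U| = 42.049.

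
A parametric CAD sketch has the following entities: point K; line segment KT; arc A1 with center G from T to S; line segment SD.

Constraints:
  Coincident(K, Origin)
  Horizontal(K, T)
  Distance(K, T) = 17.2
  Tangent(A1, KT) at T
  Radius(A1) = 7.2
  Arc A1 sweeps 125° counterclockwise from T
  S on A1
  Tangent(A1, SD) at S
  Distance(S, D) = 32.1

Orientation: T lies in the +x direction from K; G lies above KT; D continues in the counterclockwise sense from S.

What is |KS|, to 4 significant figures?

25.73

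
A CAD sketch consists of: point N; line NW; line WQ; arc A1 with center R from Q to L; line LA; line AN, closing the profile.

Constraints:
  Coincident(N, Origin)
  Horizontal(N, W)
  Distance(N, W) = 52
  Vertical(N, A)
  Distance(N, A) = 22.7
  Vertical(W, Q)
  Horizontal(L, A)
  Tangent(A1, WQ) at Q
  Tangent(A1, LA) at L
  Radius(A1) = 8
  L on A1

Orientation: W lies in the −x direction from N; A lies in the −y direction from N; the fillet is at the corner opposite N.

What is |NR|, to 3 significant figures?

46.4

N is at the origin; NW is horizontal with |NW| = 52.0 and W on the −x side, so W = (-52.0, 0.00). N and A share the same x with |NA| = 22.7 and A on the −y side, so A = (0.00, -22.7). The virtual corner opposite N is at (-52.0, -22.7). The tangent condition forces RQ to be normal to WQ and since A1 is tangent to LA there, RL ⟂ LA, with radius 8.0, so the center R sits 8.0 in from both sides at R = (-44.0, -14.7). Then |NR| = |R − N| = 46.4.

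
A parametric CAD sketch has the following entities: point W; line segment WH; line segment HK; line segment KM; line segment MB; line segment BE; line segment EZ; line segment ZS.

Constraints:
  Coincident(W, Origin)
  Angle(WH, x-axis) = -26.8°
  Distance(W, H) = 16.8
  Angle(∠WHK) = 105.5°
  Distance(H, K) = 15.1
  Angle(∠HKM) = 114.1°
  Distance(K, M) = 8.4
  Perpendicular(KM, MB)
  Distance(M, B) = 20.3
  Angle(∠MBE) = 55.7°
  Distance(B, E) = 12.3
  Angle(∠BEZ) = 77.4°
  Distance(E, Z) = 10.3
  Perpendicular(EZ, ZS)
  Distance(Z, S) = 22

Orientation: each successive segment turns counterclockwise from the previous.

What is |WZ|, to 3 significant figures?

18.2

W is at the origin; WH runs at -26.8° with length 16.8, so H = (15.0, -7.57). ∠WHK = 105.5° gives HK at 47.7° from the x-axis; with |HK| = 15.1, K = (25.2, 3.59). ∠HKM = 114.1° gives KM at 114° from the x-axis; with |KM| = 8.4, M = (21.8, 11.3). KM ⟂ MB, so MB runs at -156°; with |MB| = 20.3, B = (3.19, 3.16). ∠MBE = 55.7° gives BE at -32.1° from the x-axis; with |BE| = 12.3, E = (13.6, -3.37). ∠BEZ = 77.4° gives EZ at 70.5° from the x-axis; with |EZ| = 10.3, Z = (17.1, 6.34). Then |WZ| = |Z − W| = 18.2.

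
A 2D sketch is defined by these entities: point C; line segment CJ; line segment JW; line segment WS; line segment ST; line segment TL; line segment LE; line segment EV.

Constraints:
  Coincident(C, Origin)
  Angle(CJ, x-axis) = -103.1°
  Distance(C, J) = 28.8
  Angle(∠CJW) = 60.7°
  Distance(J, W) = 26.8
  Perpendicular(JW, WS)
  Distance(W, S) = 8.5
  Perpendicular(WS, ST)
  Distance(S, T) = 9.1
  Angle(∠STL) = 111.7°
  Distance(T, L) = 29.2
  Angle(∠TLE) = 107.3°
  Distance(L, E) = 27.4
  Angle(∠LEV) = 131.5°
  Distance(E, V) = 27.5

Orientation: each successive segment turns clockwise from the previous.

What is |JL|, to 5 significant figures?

19.869

WS ⟂ ST, so ST runs at -42.400°; with |ST| = 9.1, T = (-13.867, -9.8385). ∠STL = 111.7° gives TL at -110.70° from the x-axis; with |TL| = 29.2, L = (-24.188, -37.153). Then |JL| = |L − J| = 19.869.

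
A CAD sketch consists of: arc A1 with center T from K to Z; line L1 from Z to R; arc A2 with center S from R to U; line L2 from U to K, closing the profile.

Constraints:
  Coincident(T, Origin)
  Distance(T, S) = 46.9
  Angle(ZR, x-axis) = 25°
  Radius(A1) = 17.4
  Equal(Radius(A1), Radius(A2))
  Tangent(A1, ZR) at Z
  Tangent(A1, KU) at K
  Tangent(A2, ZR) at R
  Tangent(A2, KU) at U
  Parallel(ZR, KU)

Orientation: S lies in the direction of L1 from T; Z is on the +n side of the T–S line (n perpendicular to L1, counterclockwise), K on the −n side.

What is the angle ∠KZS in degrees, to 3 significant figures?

69.6°

T is at the origin and S lies 46.9 along u from T, so S = 46.9·u = (42.5, 19.8). Tangency of A1 to both parallel lines with radius 17.4 puts Z and K at T ± 17.4·n: Z = (-7.35, 15.8), K = (7.35, -15.8). Then cos ∠KZS = ZK·ZS / (|ZK||ZS|), giving 69.6°.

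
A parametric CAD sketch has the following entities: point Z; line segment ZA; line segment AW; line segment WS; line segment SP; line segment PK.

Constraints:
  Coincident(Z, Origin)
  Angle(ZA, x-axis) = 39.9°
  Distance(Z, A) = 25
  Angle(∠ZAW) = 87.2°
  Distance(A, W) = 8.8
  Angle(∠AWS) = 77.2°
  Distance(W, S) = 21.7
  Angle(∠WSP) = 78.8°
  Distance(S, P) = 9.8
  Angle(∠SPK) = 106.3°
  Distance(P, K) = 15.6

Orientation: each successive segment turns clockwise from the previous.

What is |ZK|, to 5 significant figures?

23.612

Z is at the origin; ZA runs at 39.9° with length 25.0, so A = (19.179, 16.036). ∠ZAW = 87.2° gives AW at -52.900° from the x-axis; with |AW| = 8.8, W = (24.487, 9.0175). ∠AWS = 77.2° gives WS at -155.70° from the x-axis; with |WS| = 21.7, S = (4.7099, 0.087641). ∠WSP = 78.8° gives SP at 103.10° from the x-axis; with |SP| = 9.8, P = (2.4887, 9.6326). ∠SPK = 106.3° gives PK at 29.400° from the x-axis; with |PK| = 15.6, K = (16.080, 17.291). Then |ZK| = |K − Z| = 23.612.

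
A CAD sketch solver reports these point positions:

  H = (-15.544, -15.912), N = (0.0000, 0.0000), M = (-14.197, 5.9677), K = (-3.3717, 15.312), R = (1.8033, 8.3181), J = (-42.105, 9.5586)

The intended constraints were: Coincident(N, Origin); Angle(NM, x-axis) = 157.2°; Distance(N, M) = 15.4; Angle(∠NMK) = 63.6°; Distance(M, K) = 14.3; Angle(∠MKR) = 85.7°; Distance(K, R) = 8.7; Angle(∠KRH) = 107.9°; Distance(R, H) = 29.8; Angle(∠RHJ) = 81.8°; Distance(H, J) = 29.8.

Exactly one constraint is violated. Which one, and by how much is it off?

Distance(H, J) = 29.8 — off by 7.00.

N = (0.00, 0.00) ✓; NM at 157.2° ✓; |NM| = 15.40 ✓; ∠NMK = 63.60° ✓; |MK| = 14.30 ✓; ∠MKR = 85.70° ✓; |KR| = 8.700 ✓; ∠KRH = 107.9° ✓; |RH| = 29.80 ✓; ∠RHJ = 81.80° ✓; |HJ| = 36.80 ✗.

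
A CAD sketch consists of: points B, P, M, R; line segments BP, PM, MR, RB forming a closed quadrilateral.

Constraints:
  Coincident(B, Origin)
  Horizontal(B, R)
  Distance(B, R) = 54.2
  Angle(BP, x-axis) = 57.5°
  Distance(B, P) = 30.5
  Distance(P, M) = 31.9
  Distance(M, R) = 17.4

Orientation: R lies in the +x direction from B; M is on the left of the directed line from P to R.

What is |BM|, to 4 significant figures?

49.23

Checks: |PM| = 31.90 ✓; |MR| = 17.40 ✓.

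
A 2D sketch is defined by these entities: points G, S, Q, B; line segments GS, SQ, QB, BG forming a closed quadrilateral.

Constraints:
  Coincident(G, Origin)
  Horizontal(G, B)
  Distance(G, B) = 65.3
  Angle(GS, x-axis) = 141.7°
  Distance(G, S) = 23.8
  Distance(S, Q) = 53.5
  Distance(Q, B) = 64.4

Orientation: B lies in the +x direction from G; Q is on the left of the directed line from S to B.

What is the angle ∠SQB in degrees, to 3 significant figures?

92.2°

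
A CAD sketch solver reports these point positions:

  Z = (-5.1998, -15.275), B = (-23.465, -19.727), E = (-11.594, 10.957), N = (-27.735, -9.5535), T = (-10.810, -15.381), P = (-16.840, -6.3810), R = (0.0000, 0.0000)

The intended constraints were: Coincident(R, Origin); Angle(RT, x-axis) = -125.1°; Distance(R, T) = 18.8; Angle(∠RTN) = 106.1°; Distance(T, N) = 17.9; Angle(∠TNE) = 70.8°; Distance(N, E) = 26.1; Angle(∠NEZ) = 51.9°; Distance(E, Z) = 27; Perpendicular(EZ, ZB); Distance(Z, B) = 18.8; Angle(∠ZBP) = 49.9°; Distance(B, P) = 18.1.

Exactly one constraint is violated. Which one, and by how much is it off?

Distance(B, P) = 18.1 — off by 3.20.

R = (0.00, 0.00) ✓; RT at -125.1° ✓; |RT| = 18.80 ✓; ∠RTN = 106.1° ✓; |TN| = 17.90 ✓; ∠TNE = 70.80° ✓; |NE| = 26.10 ✓; ∠NEZ = 51.90° ✓; |EZ| = 27.00 ✓; ∠(EZ, ZB) = 90.00° ✓; |ZB| = 18.80 ✓; ∠ZBP = 49.90° ✓; |BP| = 14.90 ✗.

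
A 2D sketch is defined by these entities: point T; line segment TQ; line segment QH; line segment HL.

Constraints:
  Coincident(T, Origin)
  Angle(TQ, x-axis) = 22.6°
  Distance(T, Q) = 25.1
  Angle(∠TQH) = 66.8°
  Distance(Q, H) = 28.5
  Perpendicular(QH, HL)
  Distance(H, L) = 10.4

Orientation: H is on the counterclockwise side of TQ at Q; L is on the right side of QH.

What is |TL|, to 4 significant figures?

38.30

T is at the origin; TQ runs at 22.6° with length 25.1, so Q = 25.1·(cos 22.6°, sin 22.6°) = (23.17, 9.646). ∠TQH = 66.8°, so QH runs at 22.6° + (180° − 66.8°) = 135.8° from the x-axis; with |QH| = 28.5, H = Q + 28.5·(cos 135.8°, sin 135.8°) = (2.741, 29.52). QH ⟂ HL; with |HL| = 10.4 on the right of QH, L = H + 10.4·(0.6972, 0.7169) = (9.991, 36.97). Then |TL| = |L − T| = 38.30.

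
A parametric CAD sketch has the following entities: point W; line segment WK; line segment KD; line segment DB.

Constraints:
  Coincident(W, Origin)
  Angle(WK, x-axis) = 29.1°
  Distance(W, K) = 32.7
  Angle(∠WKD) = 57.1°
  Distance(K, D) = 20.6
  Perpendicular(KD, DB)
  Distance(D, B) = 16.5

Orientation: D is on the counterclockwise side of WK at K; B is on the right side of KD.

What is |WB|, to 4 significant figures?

44.05

∠WKD = 57.1°, so KD runs at 29.1° + (180° − 57.1°) = 152.0° from the x-axis; with |KD| = 20.6, D = K + 20.6·(cos 152.0°, sin 152.0°) = (10.38, 25.57). The perpendicularity gives DB at right angles to KD; with |DB| = 16.5 on the right of KD, B = D + 16.5·(0.4695, 0.8829) = (18.13, 40.14). Then |WB| = |B − W| = 44.05.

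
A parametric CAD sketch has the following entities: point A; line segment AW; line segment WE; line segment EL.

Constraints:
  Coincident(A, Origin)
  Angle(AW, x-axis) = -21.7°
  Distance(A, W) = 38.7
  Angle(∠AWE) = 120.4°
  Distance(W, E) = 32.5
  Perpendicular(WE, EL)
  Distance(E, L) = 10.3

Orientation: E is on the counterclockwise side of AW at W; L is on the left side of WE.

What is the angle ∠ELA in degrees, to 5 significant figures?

113.90°

∠AWE = 120.4°, so WE runs at -21.7° + (180° − 120.4°) = 37.900° from the x-axis; with |WE| = 32.5, E = W + 32.5·(cos 37.900°, sin 37.900°) = (61.603, 5.6551). The perpendicularity gives EL at right angles to WE; with |EL| = 10.3 on the left of WE, L = E + 10.3·(-0.61429, 0.78908) = (55.276, 13.783). Then cos ∠ELA = LE·LA / (|LE||LA|), giving 113.90°.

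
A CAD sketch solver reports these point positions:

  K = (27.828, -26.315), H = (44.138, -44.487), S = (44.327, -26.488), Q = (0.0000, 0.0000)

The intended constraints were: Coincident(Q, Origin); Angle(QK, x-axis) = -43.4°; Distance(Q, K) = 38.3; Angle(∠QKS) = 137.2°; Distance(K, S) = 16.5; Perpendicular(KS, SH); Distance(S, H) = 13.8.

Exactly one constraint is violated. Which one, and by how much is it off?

Distance(S, H) = 13.8 — off by 4.20.

Q = (0.00, 0.00) ✓; QK at -43.40° ✓; |QK| = 38.30 ✓; ∠QKS = 137.2° ✓; |KS| = 16.50 ✓; ∠(KS, SH) = 90.00° ✓; |SH| = 18.00 ✗.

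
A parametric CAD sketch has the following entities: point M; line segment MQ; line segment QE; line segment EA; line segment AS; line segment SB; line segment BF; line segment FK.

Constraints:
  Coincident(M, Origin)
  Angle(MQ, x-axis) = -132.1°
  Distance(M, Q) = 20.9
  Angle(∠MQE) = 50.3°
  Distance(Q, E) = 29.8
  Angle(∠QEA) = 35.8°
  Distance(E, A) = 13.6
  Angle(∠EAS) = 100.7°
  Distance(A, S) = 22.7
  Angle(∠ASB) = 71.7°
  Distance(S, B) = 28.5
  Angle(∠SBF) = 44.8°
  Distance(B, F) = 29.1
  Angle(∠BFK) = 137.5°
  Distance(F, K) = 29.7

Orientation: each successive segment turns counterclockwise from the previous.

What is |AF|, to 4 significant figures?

1.273

∠ASB = 71.7° gives SB at -30.60° from the x-axis; with |SB| = 28.5, B = (12.50, -37.77). ∠SBF = 44.8° gives BF at 104.6° from the x-axis; with |BF| = 29.1, F = (5.164, -9.615). Then |AF| = |F − A| = 1.273.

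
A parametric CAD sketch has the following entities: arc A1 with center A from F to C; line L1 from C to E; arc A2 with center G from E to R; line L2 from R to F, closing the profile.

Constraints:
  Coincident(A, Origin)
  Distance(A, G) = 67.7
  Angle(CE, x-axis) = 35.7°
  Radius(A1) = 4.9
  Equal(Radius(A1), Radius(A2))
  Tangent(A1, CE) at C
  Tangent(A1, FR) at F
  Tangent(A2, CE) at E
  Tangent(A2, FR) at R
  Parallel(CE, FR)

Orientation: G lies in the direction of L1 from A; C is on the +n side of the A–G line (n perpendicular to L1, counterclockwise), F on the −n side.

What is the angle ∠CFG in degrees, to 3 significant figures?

85.9°

The slot axis is L1's direction at 35.7°, so u = (cos 35.7°, sin 35.7°) = (0.812, 0.584) and n = (−sin 35.7°, cos 35.7°) = (-0.584, 0.812). A is at the origin and G lies 67.7 along u from A, so G = 67.7·u = (55.0, 39.5). Tangency of A1 to both parallel lines with radius 4.9 puts C and F at A ± 4.9·n: C = (-2.86, 3.98), F = (2.86, -3.98). Then cos ∠CFG = FC·FG / (|FC||FG|), giving 85.9°.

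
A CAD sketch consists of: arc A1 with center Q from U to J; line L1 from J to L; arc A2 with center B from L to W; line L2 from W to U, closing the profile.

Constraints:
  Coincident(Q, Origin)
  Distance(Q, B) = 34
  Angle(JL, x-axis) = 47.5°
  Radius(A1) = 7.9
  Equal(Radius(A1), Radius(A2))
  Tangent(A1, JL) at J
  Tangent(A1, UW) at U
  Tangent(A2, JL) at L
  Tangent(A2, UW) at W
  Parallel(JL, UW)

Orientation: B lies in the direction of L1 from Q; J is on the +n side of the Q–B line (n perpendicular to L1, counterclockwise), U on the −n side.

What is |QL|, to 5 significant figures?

34.906

Tangency of A1 to both parallel lines with radius 7.9 puts J and U at Q ± 7.9·n: J = (-5.8245, 5.3372), U = (5.8245, -5.3372). Equal radii place L and W the same way about B: L = B + 7.9·n = (17.146, 30.405), W = B − 7.9·n = (28.795, 19.730). Then |QL| = |L − Q| = 34.906.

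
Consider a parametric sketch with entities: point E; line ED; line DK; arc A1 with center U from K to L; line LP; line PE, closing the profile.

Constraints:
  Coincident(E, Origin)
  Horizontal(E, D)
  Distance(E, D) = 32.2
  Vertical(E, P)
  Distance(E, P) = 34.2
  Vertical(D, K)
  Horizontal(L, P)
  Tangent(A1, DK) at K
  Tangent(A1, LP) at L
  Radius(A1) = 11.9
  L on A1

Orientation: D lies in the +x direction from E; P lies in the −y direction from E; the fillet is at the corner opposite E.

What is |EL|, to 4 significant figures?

39.77

E is at the origin; E and D share the same y with |ED| = 32.2 and D on the +x side, so D = (32.20, 0.000). EP is vertical with |EP| = 34.2 and P on the −y side, so P = (0.000, -34.20). The virtual corner opposite E is at (32.20, -34.20). A1 meets DK tangentially, so UK is at right angles to DK and the tangent condition forces UL to be normal to LP, with radius 11.9, so the center U sits 11.9 in from both sides at U = (20.30, -22.30). That places the tangent points at K = (32.20, -22.30) on DK and L = (20.30, -34.20) on LP. Then |EL| = |L − E| = 39.77.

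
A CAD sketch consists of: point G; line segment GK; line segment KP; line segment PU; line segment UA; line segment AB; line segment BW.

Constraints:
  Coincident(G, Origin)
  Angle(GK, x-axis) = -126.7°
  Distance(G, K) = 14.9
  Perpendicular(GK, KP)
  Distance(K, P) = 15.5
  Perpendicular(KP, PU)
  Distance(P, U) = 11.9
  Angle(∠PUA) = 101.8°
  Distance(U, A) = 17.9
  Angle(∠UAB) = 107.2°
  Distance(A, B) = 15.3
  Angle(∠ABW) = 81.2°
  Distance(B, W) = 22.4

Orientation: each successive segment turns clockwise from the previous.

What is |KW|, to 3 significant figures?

12.8

G is at the origin; GK runs at -126.7° with length 14.9, so K = (-8.90, -11.9). GK ⟂ KP, so KP runs at 143°; with |KP| = 15.5, P = (-21.3, -2.68). KP is perpendicular to PU, so PU runs at 53.3°; with |PU| = 11.9, U = (-14.2, 6.86). ∠PUA = 101.8° gives UA at -24.9° from the x-axis; with |UA| = 17.9, A = (2.02, -0.679). ∠UAB = 107.2° gives AB at -97.7° from the x-axis; with |AB| = 15.3, B = (-0.0343, -15.8). ∠ABW = 81.2° gives BW at 164° from the x-axis; with |BW| = 22.4, W = (-21.5, -9.48). Then |KW| = |W − K| = 12.8.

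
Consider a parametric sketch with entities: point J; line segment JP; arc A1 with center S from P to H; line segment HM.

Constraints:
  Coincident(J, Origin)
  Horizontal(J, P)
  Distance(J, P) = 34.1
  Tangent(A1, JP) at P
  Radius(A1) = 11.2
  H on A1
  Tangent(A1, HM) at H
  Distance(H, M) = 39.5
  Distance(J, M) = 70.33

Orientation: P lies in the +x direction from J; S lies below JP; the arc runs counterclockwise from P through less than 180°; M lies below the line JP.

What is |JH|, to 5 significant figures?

31.396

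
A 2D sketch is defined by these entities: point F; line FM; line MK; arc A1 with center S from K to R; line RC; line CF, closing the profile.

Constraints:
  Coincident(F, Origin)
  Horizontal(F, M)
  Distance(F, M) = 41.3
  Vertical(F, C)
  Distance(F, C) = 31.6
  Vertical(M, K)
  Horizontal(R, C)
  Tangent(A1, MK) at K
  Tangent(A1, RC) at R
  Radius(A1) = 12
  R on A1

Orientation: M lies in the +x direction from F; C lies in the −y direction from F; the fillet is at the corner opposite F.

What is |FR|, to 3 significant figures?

43.1

F is at the origin; FM is horizontal with |FM| = 41.3 and M on the +x side, so M = (41.3, 0.00). F and C share the same x with |FC| = 31.6 and C on the −y side, so C = (0.00, -31.6). The virtual corner opposite F is at (41.3, -31.6). Tangency of A1 to MK means the radius SK is perpendicular to MK and tangency of A1 to RC means the radius SR is perpendicular to RC, with radius 12.0, so the center S sits 12.0 in from both sides at S = (29.3, -19.6). That places the tangent points at K = (41.3, -19.6) on MK and R = (29.3, -31.6) on RC. Then |FR| = |R − F| = 43.1.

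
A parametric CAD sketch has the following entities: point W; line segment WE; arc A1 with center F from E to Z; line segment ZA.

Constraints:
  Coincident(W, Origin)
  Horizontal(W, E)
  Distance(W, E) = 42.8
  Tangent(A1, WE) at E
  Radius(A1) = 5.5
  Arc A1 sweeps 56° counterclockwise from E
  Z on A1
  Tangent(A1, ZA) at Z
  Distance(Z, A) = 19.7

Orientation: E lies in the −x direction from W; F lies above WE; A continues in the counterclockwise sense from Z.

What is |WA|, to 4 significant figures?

33.06

W is at the origin; WE is horizontal with |WE| = 42.8 and E on the −x side, so E = (-42.80, 0.000). A1 meets WE tangentially, so FE is at right angles to WE, so F = E + (0, 5.5) = (-42.80, 5.500). On A1, E sits at bearing -90° from F; a 56° counterclockwise sweep puts Z at bearing -34°, so Z = F + 5.5·(cos -34°, sin -34°) = (-38.24, 2.424). Since A1 is tangent to ZA there, FZ ⟂ ZA, so ZA runs along (−sin -34°, cos -34°); with |ZA| = 19.7, A = (-27.22, 18.76). Then |WA| = |A − W| = 33.06.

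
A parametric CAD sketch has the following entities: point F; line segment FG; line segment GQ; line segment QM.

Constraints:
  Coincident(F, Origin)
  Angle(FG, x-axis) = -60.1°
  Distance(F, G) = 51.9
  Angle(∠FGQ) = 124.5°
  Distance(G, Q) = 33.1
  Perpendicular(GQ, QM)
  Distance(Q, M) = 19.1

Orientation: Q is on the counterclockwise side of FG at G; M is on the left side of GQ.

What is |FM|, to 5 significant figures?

66.829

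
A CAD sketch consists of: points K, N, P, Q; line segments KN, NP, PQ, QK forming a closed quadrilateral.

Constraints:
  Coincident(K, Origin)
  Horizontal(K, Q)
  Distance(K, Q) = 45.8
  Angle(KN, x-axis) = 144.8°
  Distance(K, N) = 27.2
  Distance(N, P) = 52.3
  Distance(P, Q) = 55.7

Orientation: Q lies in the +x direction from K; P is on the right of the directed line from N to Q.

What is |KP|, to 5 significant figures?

31.672

Checks: |NP| = 52.30 ✓; |PQ| = 55.70 ✓.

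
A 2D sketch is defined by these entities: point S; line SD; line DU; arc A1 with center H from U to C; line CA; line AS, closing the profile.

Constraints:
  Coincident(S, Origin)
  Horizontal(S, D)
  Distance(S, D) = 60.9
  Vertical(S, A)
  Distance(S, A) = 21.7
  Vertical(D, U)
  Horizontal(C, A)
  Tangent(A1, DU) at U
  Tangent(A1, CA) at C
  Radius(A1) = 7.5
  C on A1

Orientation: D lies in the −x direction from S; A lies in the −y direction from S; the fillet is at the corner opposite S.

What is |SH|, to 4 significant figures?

55.26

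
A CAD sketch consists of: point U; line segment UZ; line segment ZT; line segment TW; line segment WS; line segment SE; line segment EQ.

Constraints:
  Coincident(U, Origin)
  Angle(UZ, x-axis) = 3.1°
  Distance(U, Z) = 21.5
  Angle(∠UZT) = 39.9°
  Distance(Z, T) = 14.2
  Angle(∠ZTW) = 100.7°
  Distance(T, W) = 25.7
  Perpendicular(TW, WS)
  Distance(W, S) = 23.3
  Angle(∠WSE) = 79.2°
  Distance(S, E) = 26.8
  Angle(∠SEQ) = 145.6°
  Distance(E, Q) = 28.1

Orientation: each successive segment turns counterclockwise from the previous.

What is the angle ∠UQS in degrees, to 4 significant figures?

25.15°

∠WSE = 79.2° gives SE at 53.30° from the x-axis; with |SE| = 26.8, E = (22.91, -3.385). ∠SEQ = 145.6° gives EQ at 87.70° from the x-axis; with |EQ| = 28.1, Q = (24.04, 24.69). Then cos ∠UQS = QU·QS / (|QU||QS|), giving 25.15°.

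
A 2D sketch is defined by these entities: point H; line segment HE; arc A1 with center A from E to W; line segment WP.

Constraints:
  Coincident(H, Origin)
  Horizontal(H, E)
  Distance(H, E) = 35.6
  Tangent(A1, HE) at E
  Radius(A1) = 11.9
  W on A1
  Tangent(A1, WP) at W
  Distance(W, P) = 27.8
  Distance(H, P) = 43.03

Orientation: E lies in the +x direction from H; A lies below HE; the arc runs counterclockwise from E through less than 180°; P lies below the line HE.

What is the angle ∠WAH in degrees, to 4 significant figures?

11.18°

Checks: |AW| = 11.90 ✓; ∠(AW, WP) = 90.00° ✓; |WP| = 27.80 ✓; |HP| = 43.03 ✓.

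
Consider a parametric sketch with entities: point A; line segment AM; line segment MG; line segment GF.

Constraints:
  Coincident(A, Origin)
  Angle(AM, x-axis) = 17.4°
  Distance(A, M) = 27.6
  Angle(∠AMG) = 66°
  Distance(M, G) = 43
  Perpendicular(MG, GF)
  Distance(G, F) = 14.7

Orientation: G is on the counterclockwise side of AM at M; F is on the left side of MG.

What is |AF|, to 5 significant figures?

33.468

A is at the origin; AM runs at 17.4° with length 27.6, so M = 27.6·(cos 17.4°, sin 17.4°) = (26.337, 8.2535). ∠AMG = 66.0°, so MG runs at 17.4° + (180° − 66.0°) = 131.40° from the x-axis; with |MG| = 43.0, G = M + 43.0·(cos 131.40°, sin 131.40°) = (-2.0994, 40.508). MG ⟂ GF; with |GF| = 14.7 on the left of MG, F = G + 14.7·(-0.75011, -0.66131) = (-13.126, 30.787). Then |AF| = |F − A| = 33.468.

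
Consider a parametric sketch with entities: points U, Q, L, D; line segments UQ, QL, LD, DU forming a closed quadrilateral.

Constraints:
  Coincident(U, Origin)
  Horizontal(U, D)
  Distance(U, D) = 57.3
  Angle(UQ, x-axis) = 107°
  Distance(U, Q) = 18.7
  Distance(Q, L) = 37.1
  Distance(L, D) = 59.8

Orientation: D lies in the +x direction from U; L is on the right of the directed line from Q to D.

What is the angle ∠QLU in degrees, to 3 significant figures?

7.71°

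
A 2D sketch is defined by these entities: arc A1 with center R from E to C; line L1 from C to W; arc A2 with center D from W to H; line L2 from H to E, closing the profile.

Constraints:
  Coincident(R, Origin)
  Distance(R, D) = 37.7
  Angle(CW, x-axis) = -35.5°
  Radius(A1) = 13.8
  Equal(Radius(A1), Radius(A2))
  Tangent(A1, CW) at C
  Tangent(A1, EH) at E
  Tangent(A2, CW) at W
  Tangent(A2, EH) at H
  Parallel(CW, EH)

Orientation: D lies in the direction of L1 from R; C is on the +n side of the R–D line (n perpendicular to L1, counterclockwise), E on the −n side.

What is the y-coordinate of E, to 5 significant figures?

-11.235

R is at the origin and D lies 37.7 along u from R, so D = 37.7·u = (30.692, -21.893). Tangency of A1 to both parallel lines with radius 13.8 puts C and E at R ± 13.8·n: C = (8.0137, 11.235), E = (-8.0137, -11.235). So E.y = -11.235.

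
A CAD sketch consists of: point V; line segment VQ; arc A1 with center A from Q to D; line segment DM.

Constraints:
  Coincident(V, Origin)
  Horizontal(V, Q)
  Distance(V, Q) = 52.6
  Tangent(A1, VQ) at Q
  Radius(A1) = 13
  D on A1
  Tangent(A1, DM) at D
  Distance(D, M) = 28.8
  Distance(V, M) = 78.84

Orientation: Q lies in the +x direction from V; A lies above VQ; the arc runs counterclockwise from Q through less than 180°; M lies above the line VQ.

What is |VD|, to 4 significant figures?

66.70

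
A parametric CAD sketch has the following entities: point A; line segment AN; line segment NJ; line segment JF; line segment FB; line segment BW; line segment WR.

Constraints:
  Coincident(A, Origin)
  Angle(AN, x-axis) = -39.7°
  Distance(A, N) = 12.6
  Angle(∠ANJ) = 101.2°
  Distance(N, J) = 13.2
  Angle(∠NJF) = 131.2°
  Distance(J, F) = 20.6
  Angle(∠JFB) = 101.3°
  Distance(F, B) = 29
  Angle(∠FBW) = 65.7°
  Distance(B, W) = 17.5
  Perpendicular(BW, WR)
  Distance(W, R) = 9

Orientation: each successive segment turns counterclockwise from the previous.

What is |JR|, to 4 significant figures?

19.34

A is at the origin; AN runs at -39.7° with length 12.6, so N = (9.694, -8.048). ∠ANJ = 101.2° gives NJ at 39.10° from the x-axis; with |NJ| = 13.2, J = (19.94, 0.2764). ∠NJF = 131.2° gives JF at 87.90° from the x-axis; with |JF| = 20.6, F = (20.69, 20.86). ∠JFB = 101.3° gives FB at 166.6° from the x-axis; with |FB| = 29.0, B = (-7.517, 27.58). ∠FBW = 65.7° gives BW at -79.10° from the x-axis; with |BW| = 17.5, W = (-4.208, 10.40). BW is perpendicular to WR, so WR runs at 10.90°; with |WR| = 9.0, R = (4.629, 12.10). Then |JR| = |R − J| = 19.34.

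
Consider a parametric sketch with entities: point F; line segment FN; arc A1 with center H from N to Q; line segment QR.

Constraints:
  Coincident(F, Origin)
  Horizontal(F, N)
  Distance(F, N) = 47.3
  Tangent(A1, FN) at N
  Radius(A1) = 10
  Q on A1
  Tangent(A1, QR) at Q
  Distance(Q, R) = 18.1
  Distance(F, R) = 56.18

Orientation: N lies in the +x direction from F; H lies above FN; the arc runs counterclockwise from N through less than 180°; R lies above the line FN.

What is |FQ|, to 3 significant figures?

58.0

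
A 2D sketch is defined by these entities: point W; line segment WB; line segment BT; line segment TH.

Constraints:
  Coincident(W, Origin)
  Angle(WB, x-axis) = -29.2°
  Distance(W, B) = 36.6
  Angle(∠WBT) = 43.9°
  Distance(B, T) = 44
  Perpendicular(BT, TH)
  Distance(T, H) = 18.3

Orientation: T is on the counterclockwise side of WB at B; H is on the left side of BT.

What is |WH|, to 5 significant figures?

18.996

W is at the origin; WB runs at -29.2° with length 36.6, so B = 36.6·(cos -29.2°, sin -29.2°) = (31.949, -17.856). ∠WBT = 43.9°, so BT runs at -29.2° + (180° − 43.9°) = 106.90° from the x-axis; with |BT| = 44.0, T = B + 44.0·(cos 106.90°, sin 106.90°) = (19.158, 24.244). The perpendicularity gives TH at right angles to BT; with |TH| = 18.3 on the left of BT, H = T + 18.3·(-0.95681, -0.29070) = (1.6484, 18.924). Then |WH| = |H − W| = 18.996.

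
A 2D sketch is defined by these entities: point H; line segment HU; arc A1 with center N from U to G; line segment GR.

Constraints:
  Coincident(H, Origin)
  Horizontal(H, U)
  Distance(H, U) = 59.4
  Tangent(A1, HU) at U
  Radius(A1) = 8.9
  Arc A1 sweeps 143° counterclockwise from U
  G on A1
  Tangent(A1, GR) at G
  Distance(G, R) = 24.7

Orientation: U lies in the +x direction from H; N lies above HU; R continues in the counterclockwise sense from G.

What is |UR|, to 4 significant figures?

34.05

H is at the origin; HU is horizontal with |HU| = 59.4 and U on the +x side, so U = (59.40, 0.000). The tangent condition forces NU to be normal to HU, so N = U + (0, 8.9) = (59.40, 8.900). On A1, U sits at bearing -90° from N; a 143° counterclockwise sweep puts G at bearing 53°, so G = N + 8.9·(cos 53°, sin 53°) = (64.76, 16.01). Since A1 is tangent to GR there, NG ⟂ GR, so GR runs along (−sin 53°, cos 53°); with |GR| = 24.7, R = (45.03, 30.87). Then |UR| = |R − U| = 34.05.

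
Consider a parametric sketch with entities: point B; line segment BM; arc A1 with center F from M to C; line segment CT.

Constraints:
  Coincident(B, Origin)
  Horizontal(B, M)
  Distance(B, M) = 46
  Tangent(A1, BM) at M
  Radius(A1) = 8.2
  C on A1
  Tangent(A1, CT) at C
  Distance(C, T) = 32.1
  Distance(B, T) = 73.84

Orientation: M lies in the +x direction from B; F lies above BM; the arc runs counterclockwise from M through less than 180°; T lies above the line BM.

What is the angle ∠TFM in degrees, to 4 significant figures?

145.6°

B is at the origin; B and M share the same y with |BM| = 46.0 and M on the +x side, so M = (46.00, 0.000). The tangent condition forces FM to be normal to BM, so F = M + (0, 8.2) = (46.00, 8.200). Since FC ⟂ CT (tangency), |FT| = √(8.2² + 32.1²) = 33.13 regardless of where C sits on A1. So T lies on both circle(B, 73.84) and circle(F, 33.13); the above-BM intersection is T = (64.73, 35.53). C is the foot of the tangent from T: C = (53.70, 5.382).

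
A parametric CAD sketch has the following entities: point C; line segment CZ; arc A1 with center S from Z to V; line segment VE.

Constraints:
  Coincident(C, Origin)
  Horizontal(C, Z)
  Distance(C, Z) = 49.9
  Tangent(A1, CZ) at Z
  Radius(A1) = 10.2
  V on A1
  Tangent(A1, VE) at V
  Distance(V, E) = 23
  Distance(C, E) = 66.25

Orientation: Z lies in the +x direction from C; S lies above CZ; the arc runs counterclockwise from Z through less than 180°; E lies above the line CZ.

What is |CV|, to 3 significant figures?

61.1

C is at the origin; C and Z share the same y with |CZ| = 49.9 and Z on the +x side, so Z = (49.9, 0.00). A1 meets CZ tangentially, so SZ is at right angles to CZ, so S = Z + (0, 10.2) = (49.9, 10.2). Since SV ⟂ VE (tangency), |SE| = √(10.2² + 23.0²) = 25.2 regardless of where V sits on A1. So E lies on both circle(C, 66.25) and circle(S, 25.2); the above-CZ intersection is E = (56.6, 34.5). V is the foot of the tangent from E: V = (60.0, 11.7).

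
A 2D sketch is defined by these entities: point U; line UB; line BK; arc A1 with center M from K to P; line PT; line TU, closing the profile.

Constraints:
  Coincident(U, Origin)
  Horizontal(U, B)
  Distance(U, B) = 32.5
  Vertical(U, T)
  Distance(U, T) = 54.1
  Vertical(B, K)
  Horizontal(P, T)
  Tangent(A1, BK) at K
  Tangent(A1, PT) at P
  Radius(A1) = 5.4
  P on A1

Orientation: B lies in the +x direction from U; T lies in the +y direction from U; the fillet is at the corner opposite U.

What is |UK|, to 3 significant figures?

58.5

The virtual corner opposite U is at (32.5, 54.1). A1 meets BK tangentially, so MK is at right angles to BK and since A1 is tangent to PT there, MP ⟂ PT, with radius 5.4, so the center M sits 5.4 in from both sides at M = (27.1, 48.7). That places the tangent points at K = (32.5, 48.7) on BK and P = (27.1, 54.1) on PT. Then |UK| = |K − U| = 58.5.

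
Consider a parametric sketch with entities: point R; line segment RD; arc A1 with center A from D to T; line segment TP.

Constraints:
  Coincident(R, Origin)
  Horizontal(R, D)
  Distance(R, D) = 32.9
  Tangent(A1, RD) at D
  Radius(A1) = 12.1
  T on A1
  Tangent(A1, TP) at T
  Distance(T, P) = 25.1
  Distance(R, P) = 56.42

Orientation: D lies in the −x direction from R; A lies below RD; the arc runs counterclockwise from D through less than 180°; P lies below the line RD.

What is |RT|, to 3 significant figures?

47.0

Checks: ∠(AD, DR) = 90.00° ✓; |AT| = 12.10 ✓; ∠(AT, TP) = 90.00° ✓; |TP| = 25.10 ✓; |RP| = 56.42 ✓.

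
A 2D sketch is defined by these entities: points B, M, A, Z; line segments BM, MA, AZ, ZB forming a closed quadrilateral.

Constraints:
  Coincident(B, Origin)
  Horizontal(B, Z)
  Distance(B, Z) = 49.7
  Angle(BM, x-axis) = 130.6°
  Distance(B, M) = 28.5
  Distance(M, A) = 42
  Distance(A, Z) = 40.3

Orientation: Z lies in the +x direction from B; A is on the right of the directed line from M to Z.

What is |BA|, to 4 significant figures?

13.61

B is at the origin; B and Z share the same y with |BZ| = 49.7 and Z in +x, so Z = (49.7, 0). BM runs at 130.6° with |BM| = 28.5, so M = (-18.55, 21.64). A is determined by |MA| = 42.0 and |AZ| = 40.3 together: it lies at the intersection of circle(M, 42.0) and circle(Z, 40.3). With |MZ| = 71.60, the foot of the radical line on MZ is 36.77 from M and the perpendicular offset is √(42.0² − 36.77²) = 20.29. Taking the right-of-MZ solution: A = (10.38, -8.815).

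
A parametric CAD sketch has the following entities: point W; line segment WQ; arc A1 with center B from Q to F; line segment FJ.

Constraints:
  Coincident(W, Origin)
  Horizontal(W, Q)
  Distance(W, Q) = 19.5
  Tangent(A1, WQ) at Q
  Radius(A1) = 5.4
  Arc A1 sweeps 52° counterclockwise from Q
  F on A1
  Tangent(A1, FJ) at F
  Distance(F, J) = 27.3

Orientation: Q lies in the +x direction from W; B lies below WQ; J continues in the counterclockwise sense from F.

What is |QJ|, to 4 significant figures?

31.62

On A1, Q sits at bearing 90° from B; a 52° counterclockwise sweep puts F at bearing 142°, so F = B + 5.4·(cos 142°, sin 142°) = (15.24, -2.075). Tangency of A1 to FJ means the radius BF is perpendicular to FJ, so FJ runs along (−sin 142°, cos 142°); with |FJ| = 27.3, J = (-1.563, -23.59). Then |QJ| = |J − Q| = 31.62.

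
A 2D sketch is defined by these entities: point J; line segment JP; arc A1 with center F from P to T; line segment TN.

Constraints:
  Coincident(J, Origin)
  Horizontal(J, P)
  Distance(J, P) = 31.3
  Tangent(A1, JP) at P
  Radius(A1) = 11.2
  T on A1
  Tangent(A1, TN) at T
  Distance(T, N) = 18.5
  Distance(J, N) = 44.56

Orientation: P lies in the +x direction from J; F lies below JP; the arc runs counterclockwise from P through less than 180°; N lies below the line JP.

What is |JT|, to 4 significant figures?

27.04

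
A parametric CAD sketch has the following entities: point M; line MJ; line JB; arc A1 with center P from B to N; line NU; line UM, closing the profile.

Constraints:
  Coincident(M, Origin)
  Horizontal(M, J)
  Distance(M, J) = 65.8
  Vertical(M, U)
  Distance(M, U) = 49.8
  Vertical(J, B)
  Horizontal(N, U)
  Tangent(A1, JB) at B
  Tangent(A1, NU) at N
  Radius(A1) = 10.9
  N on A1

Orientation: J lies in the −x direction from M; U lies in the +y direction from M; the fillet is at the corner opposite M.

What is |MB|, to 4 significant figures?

76.44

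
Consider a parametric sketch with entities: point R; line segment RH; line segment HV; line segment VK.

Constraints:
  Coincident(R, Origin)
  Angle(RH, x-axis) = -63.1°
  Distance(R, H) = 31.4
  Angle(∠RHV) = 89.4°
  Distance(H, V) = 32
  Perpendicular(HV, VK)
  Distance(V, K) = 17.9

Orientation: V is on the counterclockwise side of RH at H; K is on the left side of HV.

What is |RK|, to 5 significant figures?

34.428

R is at the origin; RH runs at -63.1° with length 31.4, so H = 31.4·(cos -63.1°, sin -63.1°) = (14.206, -28.002). ∠RHV = 89.4°, so HV runs at -63.1° + (180° − 89.4°) = 27.500° from the x-axis; with |HV| = 32.0, V = H + 32.0·(cos 27.500°, sin 27.500°) = (42.591, -13.226). HV is perpendicular to VK; with |VK| = 17.9 on the left of HV, K = V + 17.9·(-0.46175, 0.88701) = (34.325, 2.6510). Then |RK| = |K − R| = 34.428.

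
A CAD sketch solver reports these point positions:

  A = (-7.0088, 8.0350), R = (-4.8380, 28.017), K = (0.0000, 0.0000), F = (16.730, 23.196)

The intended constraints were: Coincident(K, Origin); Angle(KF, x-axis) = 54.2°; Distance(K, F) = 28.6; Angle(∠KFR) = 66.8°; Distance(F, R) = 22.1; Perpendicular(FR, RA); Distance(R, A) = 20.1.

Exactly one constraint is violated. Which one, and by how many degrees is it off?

Perpendicular(FR, RA) — off by 6.40°.

K = (0.00, 0.00) ✓; KF at 54.20° ✓; |KF| = 28.60 ✓; ∠KFR = 66.80° ✓; |FR| = 22.10 ✓; ∠(FR, RA) = 96.40° ✗; |RA| = 20.10 ✓.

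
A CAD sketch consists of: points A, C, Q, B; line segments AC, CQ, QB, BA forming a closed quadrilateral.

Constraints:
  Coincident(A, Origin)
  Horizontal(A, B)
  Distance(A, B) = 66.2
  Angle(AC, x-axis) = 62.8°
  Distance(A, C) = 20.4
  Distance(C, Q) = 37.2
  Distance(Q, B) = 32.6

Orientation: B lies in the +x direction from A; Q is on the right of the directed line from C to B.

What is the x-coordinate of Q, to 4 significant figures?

34.84

A is at the origin; AB is horizontal with |AB| = 66.2 and B in +x, so B = (66.2, 0). AC runs at 62.8° with |AC| = 20.4, so C = (9.325, 18.14). Q is determined by |CQ| = 37.2 and |QB| = 32.6 together: it lies at the intersection of circle(C, 37.2) and circle(B, 32.6). With |CB| = 59.70, the foot of the radical line on CB is 32.54 from C and the perpendicular offset is √(37.2² − 32.54²) = 18.03. Taking the right-of-CB solution: Q = (34.84, -8.922).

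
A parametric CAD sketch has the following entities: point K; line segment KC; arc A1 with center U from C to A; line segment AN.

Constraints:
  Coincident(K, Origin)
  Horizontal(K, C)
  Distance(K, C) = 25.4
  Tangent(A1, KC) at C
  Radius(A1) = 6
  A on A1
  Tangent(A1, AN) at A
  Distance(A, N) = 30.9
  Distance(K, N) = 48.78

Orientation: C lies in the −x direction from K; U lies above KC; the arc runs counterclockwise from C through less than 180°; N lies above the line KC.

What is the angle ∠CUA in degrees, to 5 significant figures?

113.20°

Checks: ∠(UC, CK) = 90.00° ✓; |UC| = 6.000 ✓; |UA| = 6.000 ✓; ∠(UA, AN) = 90.00° ✓; |AN| = 30.90 ✓; |KN| = 48.78 ✓.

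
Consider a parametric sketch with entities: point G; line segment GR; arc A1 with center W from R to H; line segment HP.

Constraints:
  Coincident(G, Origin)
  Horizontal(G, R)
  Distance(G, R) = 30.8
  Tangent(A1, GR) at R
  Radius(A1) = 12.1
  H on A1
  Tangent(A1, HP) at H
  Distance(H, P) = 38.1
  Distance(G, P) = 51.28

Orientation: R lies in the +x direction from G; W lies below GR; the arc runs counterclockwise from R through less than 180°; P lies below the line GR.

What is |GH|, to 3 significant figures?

21.7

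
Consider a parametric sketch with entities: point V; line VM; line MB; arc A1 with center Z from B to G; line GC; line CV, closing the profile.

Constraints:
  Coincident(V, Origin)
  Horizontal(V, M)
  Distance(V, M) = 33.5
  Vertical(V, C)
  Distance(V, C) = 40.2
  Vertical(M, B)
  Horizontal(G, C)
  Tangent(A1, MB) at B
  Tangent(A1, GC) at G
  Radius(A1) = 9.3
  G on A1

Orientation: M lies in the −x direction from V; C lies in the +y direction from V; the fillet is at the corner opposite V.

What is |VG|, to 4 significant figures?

46.92

The virtual corner opposite V is at (-33.50, 40.20). Tangency of A1 to MB means the radius ZB is perpendicular to MB and A1 meets GC tangentially, so ZG is at right angles to GC, with radius 9.3, so the center Z sits 9.3 in from both sides at Z = (-24.20, 30.90). That places the tangent points at B = (-33.50, 30.90) on MB and G = (-24.20, 40.20) on GC. Then |VG| = |G − V| = 46.92.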